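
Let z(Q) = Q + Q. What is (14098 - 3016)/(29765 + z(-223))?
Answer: 3694/9773 ≈ 0.37798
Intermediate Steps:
z(Q) = 2*Q
(14098 - 3016)/(29765 + z(-223)) = (14098 - 3016)/(29765 + 2*(-223)) = 11082/(29765 - 446) = 11082/29319 = 11082*(1/29319) = 3694/9773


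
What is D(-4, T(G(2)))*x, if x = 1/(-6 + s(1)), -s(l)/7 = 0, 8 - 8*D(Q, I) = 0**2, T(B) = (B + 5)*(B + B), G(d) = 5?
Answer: -1/6 ≈ -0.16667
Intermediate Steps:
T(B) = 2*B*(5 + B) (T(B) = (5 + B)*(2*B) = 2*B*(5 + B))
D(Q, I) = 1 (D(Q, I) = 1 - 1/8*0**2 = 1 - 1/8*0 = 1 + 0 = 1)
s(l) = 0 (s(l) = -7*0 = 0)
x = -1/6 (x = 1/(-6 + 0) = 1/(-6) = -1/6 ≈ -0.16667)
D(-4, T(G(2)))*x = 1*(-1/6) = -1/6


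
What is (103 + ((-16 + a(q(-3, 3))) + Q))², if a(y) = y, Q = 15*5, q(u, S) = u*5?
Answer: 21609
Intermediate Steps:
q(u, S) = 5*u
Q = 75
(103 + ((-16 + a(q(-3, 3))) + Q))² = (103 + ((-16 + 5*(-3)) + 75))² = (103 + ((-16 - 15) + 75))² = (103 + (-31 + 75))² = (103 + 44)² = 147² = 21609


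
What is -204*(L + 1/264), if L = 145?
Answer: -650777/22 ≈ -29581.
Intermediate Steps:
-204*(L + 1/264) = -204*(145 + 1/264) = -204*38281/264 = -650777/22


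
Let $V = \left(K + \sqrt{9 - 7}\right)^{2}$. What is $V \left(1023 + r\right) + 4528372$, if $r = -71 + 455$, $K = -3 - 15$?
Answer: $4987054 - 50652 \sqrt{2} \approx 4.9154 \cdot 10^{6}$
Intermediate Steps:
$K = -18$ ($K = -3 - 15 = -18$)
$r = 384$
$V = \left(-18 + \sqrt{2}\right)^{2}$ ($V = \left(-18 + \sqrt{9 - 7}\right)^{2} = \left(-18 + \sqrt{2}\right)^{2} \approx 275.09$)
$V \left(1023 + r\right) + 4528372 = \left(18 - \sqrt{2}\right)^{2} \left(1023 + 384\right) + 4528372 = \left(18 - \sqrt{2}\right)^{2} \cdot 1407 + 4528372 = 1407 \left(18 - \sqrt{2}\right)^{2} + 4528372 = 4528372 + 1407 \left(18 - \sqrt{2}\right)^{2}$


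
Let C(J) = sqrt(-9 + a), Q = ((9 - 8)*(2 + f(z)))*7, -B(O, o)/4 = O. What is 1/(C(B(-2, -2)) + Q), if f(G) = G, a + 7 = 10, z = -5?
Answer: -7/149 - I*sqrt(6)/447 ≈ -0.04698 - 0.0054798*I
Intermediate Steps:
a = 3 (a = -7 + 10 = 3)
B(O, o) = -4*O
Q = -21 (Q = ((9 - 8)*(2 - 5))*7 = (1*(-3))*7 = -3*7 = -21)
C(J) = I*sqrt(6) (C(J) = sqrt(-9 + 3) = sqrt(-6) = I*sqrt(6))
1/(C(B(-2, -2)) + Q) = 1/(I*sqrt(6) - 21) = 1/(-21 + I*sqrt(6))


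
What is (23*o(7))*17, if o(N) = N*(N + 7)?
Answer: 38318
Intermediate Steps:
o(N) = N*(7 + N)
(23*o(7))*17 = (23*(7*(7 + 7)))*17 = (23*(7*14))*17 = (23*98)*17 = 2254*17 = 38318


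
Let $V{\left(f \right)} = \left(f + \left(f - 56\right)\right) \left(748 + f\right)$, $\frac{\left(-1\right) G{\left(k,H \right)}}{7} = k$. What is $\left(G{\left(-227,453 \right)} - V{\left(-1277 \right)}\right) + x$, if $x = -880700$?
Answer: $-2259801$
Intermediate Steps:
$G{\left(k,H \right)} = - 7 k$
$V{\left(f \right)} = \left(-56 + 2 f\right) \left(748 + f\right)$ ($V{\left(f \right)} = \left(f + \left(f - 56\right)\right) \left(748 + f\right) = \left(f + \left(-56 + f\right)\right) \left(748 + f\right) = \left(-56 + 2 f\right) \left(748 + f\right)$)
$\left(G{\left(-227,453 \right)} - V{\left(-1277 \right)}\right) + x = \left(\left(-7\right) \left(-227\right) - \left(-41888 + 2 \left(-1277\right)^{2} + 1440 \left(-1277\right)\right)\right) - 880700 = \left(1589 - \left(-41888 + 2 \cdot 1630729 - 1838880\right)\right) - 880700 = \left(1589 - \left(-41888 + 3261458 - 1838880\right)\right) - 880700 = \left(1589 - 1380690\right) - 880700 = -1379101 - 880700 = -2259801$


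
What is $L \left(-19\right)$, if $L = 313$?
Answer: $-5947$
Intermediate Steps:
$L \left(-19\right) = 313 \left(-19\right) = -5947$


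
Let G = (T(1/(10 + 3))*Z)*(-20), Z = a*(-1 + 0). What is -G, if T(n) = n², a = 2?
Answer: -40/169 ≈ -0.23669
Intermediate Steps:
Z = -2 (Z = 2*(-1 + 0) = 2*(-1) = -2)
G = 40/169 (G = ((1/(10 + 3))²*(-2))*(-20) = ((1/13)²*(-2))*(-20) = ((1/169)*(-2))*(-20) = -2/169*(-20) = 40/169 ≈ 0.23669)
-G = -1*40/169 = -40/169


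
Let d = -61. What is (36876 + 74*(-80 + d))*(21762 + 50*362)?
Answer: 1054031004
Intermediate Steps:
(36876 + 74*(-80 + d))*(21762 + 50*362) = (36876 + 74*(-80 - 61))*(21762 + 50*362) = (36876 + 74*(-141))*(21762 + 18100) = (36876 - 10434)*39862 = 26442*39862 = 1054031004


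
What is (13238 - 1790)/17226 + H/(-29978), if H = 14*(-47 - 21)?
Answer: 3329512/4781491 ≈ 0.69633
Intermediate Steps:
H = -952 (H = 14*(-68) = -952)
(13238 - 1790)/17226 + H/(-29978) = (13238 - 1790)/17226 - 952/(-29978) = 11448*(1/17226) - 952*(-1/29978) = 212/319 + 476/14989 = 3329512/4781491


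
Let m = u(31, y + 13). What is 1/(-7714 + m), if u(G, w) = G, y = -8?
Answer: -1/7683 ≈ -0.00013016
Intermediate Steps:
m = 31
1/(-7714 + m) = 1/(-7714 + 31) = 1/(-7683) = -1/7683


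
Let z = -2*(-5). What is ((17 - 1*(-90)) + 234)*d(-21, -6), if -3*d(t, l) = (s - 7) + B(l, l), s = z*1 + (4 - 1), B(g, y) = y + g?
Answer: 682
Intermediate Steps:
B(g, y) = g + y
z = 10
s = 13 (s = 10*1 + (4 - 1) = 10 + 3 = 13)
d(t, l) = -2 - 2*l/3 (d(t, l) = -((13 - 7) + (l + l))/3 = -(6 + 2*l)/3 = -2 - 2*l/3)
((17 - 1*(-90)) + 234)*d(-21, -6) = ((17 - 1*(-90)) + 234)*(-2 - 2/3*(-6)) = ((17 + 90) + 234)*(-2 + 4) = (107 + 234)*2 = 341*2 = 682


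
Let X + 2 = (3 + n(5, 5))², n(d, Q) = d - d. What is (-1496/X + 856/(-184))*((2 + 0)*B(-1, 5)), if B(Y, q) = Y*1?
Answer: 70314/161 ≈ 436.73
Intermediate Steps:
n(d, Q) = 0
X = 7 (X = -2 + (3 + 0)² = -2 + 3² = -2 + 9 = 7)
B(Y, q) = Y
(-1496/X + 856/(-184))*((2 + 0)*B(-1, 5)) = (-1496/7 + 856/(-184))*((2 + 0)*(-1)) = (-1496*⅐ + 856*(-1/184))*(2*(-1)) = (-1496/7 - 107/23)*(-2) = -35157/161*(-2) = 70314/161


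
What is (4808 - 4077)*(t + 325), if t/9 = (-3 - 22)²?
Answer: 4349450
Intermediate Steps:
t = 5625 (t = 9*(-3 - 22)² = 9*(-25)² = 9*625 = 5625)
(4808 - 4077)*(t + 325) = (4808 - 4077)*(5625 + 325) = 731*5950 = 4349450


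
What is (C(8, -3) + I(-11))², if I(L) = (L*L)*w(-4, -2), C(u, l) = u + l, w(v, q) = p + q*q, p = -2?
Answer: 61009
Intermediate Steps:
w(v, q) = -2 + q² (w(v, q) = -2 + q*q = -2 + q²)
C(u, l) = l + u
I(L) = 2*L² (I(L) = (L*L)*(-2 + (-2)²) = L²*(-2 + 4) = L²*2 = 2*L²)
(C(8, -3) + I(-11))² = ((-3 + 8) + 2*(-11)²)² = (5 + 2*121)² = (5 + 242)² = 247² = 61009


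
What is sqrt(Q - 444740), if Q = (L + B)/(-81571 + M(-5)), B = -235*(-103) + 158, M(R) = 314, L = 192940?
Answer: I*sqrt(2936502477182131)/81257 ≈ 666.89*I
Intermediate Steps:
B = 24363 (B = 24205 + 158 = 24363)
Q = -217303/81257 (Q = (192940 + 24363)/(-81571 + 314) = 217303/(-81257) = 217303*(-1/81257) = -217303/81257 ≈ -2.6743)
sqrt(Q - 444740) = sqrt(-217303/81257 - 444740) = sqrt(-36138455483/81257) = I*sqrt(2936502477182131)/81257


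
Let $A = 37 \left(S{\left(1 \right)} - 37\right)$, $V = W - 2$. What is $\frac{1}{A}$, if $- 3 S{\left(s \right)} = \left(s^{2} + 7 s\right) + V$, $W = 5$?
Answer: $- \frac{3}{4514} \approx -0.0006646$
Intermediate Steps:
$V = 3$ ($V = 5 - 2 = 3$)
$S{\left(s \right)} = -1 - \frac{7 s}{3} - \frac{s^{2}}{3}$ ($S{\left(s \right)} = - \frac{\left(s^{2} + 7 s\right) + 3}{3} = - \frac{3 + s^{2} + 7 s}{3} = -1 - \frac{7 s}{3} - \frac{s^{2}}{3}$)
$A = - \frac{4514}{3}$ ($A = 37 \left(\left(-1 - \frac{7}{3} - \frac{1^{2}}{3}\right) - 37\right) = 37 \left(\left(-1 - \frac{7}{3} - \frac{1}{3}\right) - 37\right) = 37 \left(- \frac{11}{3} - 37\right) = 37 \left(- \frac{122}{3}\right) = - \frac{4514}{3} \approx -1504.7$)
$\frac{1}{A} = \frac{1}{- \frac{4514}{3}} = - \frac{3}{4514}$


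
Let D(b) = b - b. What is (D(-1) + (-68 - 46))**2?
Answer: 12996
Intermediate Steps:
D(b) = 0
(D(-1) + (-68 - 46))**2 = (0 + (-68 - 46))**2 = (0 - 114)**2 = (-114)**2 = 12996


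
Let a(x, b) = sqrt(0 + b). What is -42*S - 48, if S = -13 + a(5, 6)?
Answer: 498 - 42*sqrt(6) ≈ 395.12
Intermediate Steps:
a(x, b) = sqrt(b)
S = -13 + sqrt(6) ≈ -10.551
-42*S - 48 = -42*(-13 + sqrt(6)) - 48 = (546 - 42*sqrt(6)) - 48 = 498 - 42*sqrt(6)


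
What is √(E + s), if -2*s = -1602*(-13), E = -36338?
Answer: I*√46751 ≈ 216.22*I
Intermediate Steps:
s = -10413 (s = -(-801)*(-13) = -½*20826 = -10413)
√(E + s) = √(-36338 - 10413) = √(-46751) = I*√46751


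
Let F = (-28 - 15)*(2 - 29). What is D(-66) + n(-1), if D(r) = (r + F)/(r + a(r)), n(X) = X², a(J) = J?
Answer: -321/44 ≈ -7.2955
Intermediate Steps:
F = 1161 (F = -43*(-27) = 1161)
D(r) = (1161 + r)/(2*r) (D(r) = (r + 1161)/(r + r) = (1161 + r)/((2*r)) = (1161 + r)*(1/(2*r)) = (1161 + r)/(2*r))
D(-66) + n(-1) = (½)*(1161 - 66)/(-66) + (-1)² = (½)*(-1/66)*1095 + 1 = -365/44 + 1 = -321/44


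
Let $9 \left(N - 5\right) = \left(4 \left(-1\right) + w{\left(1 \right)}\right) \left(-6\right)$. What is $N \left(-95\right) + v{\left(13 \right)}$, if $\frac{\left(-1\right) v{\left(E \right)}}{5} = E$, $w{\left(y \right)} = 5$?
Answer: $- \frac{1430}{3} \approx -476.67$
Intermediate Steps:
$v{\left(E \right)} = - 5 E$
$N = \frac{13}{3}$ ($N = 5 + \frac{\left(4 \left(-1\right) + 5\right) \left(-6\right)}{9} = 5 + \frac{\left(-4 + 5\right) \left(-6\right)}{9} = 5 + \frac{1 \left(-6\right)}{9} = 5 + \frac{1}{9} \left(-6\right) = 5 - \frac{2}{3} = \frac{13}{3} \approx 4.3333$)
$N \left(-95\right) + v{\left(13 \right)} = \frac{13}{3} \left(-95\right) - 65 = - \frac{1235}{3} - 65 = - \frac{1430}{3}$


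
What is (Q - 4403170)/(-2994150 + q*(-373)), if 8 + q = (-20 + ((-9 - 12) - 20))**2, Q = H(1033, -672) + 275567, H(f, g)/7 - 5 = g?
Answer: 4132272/4379099 ≈ 0.94363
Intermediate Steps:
H(f, g) = 35 + 7*g
Q = 270898 (Q = (35 + 7*(-672)) + 275567 = (35 - 4704) + 275567 = -4669 + 275567 = 270898)
q = 3713 (q = -8 + (-20 + ((-9 - 12) - 20))**2 = -8 + (-20 + (-21 - 20))**2 = -8 + (-20 - 41)**2 = -8 + (-61)**2 = -8 + 3721 = 3713)
(Q - 4403170)/(-2994150 + q*(-373)) = (270898 - 4403170)/(-2994150 + 3713*(-373)) = -4132272/(-2994150 - 1384949) = -4132272/(-4379099) = -4132272*(-1/4379099) = 4132272/4379099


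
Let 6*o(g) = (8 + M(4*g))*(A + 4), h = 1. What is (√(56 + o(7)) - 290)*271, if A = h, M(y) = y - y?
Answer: -78590 + 542*√141/3 ≈ -76445.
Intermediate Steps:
M(y) = 0
A = 1
o(g) = 20/3 (o(g) = ((8 + 0)*(1 + 4))/6 = (8*5)/6 = (⅙)*40 = 20/3)
(√(56 + o(7)) - 290)*271 = (√(56 + 20/3) - 290)*271 = (√(188/3) - 290)*271 = (2*√141/3 - 290)*271 = (-290 + 2*√141/3)*271 = -78590 + 542*√141/3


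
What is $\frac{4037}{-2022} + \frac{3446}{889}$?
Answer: $\frac{3378919}{1797558} \approx 1.8797$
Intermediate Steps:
$\frac{4037}{-2022} + \frac{3446}{889} = 4037 \left(- \frac{1}{2022}\right) + 3446 \cdot \frac{1}{889} = - \frac{4037}{2022} + \frac{3446}{889} = \frac{3378919}{1797558}$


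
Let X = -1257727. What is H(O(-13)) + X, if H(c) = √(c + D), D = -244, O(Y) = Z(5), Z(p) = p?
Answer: -1257727 + I*√239 ≈ -1.2577e+6 + 15.46*I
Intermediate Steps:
O(Y) = 5
H(c) = √(-244 + c) (H(c) = √(c - 244) = √(-244 + c))
H(O(-13)) + X = √(-244 + 5) - 1257727 = √(-239) - 1257727 = I*√239 - 1257727 = -1257727 + I*√239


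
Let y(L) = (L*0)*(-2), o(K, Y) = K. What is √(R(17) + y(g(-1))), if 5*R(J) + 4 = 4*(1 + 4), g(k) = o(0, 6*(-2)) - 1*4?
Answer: 4*√5/5 ≈ 1.7889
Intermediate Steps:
g(k) = -4 (g(k) = 0 - 1*4 = 0 - 4 = -4)
y(L) = 0 (y(L) = 0*(-2) = 0)
R(J) = 16/5 (R(J) = -⅘ + (4*(1 + 4))/5 = -⅘ + (4*5)/5 = -⅘ + (⅕)*20 = -⅘ + 4 = 16/5)
√(R(17) + y(g(-1))) = √(16/5 + 0) = √(16/5) = 4*√5/5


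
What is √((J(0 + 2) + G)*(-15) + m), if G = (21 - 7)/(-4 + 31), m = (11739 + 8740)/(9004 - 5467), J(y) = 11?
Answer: 2*I*√58029987/1179 ≈ 12.922*I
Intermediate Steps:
m = 20479/3537 ≈ 5.7899
G = 14/27 ≈ 0.51852
√((J(0 + 2) + G)*(-15) + m) = √((11 + 14/27)*(-15) + 20479/3537) = √((311/27)*(-15) + 20479/3537) = √(-1555/9 + 20479/3537) = √(-590636/3537) = 2*I*√58029987/1179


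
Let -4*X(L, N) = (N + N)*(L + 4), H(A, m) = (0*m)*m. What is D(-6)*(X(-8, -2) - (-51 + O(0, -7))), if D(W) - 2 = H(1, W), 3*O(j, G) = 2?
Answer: 278/3 ≈ 92.667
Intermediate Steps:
H(A, m) = 0 (H(A, m) = 0*m = 0)
O(j, G) = ⅔ (O(j, G) = (⅓)*2 = ⅔)
D(W) = 2 (D(W) = 2 + 0 = 2)
X(L, N) = -N*(4 + L)/2 (X(L, N) = -(N + N)*(L + 4)/4 = -2*N*(4 + L)/4 = -N*(4 + L)/2)
D(-6)*(X(-8, -2) - (-51 + O(0, -7))) = 2*(-½*(-2)*(4 - 8) - (-51 + ⅔)) = 2*(-½*(-2)*(-4) - 1*(-151/3)) = 2*(-4 + 151/3) = 2*(139/3) = 278/3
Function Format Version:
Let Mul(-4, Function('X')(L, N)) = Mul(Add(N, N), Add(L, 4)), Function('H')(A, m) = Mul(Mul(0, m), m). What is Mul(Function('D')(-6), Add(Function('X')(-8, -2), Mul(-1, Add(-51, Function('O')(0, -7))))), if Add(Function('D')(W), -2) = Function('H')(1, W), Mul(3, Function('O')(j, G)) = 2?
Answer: Rational(278, 3) ≈ 92.667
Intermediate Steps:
Function('H')(A, m) = 0 (Function('H')(A, m) = Mul(0, m) = 0)
Function('O')(j, G) = Rational(2, 3) (Function('O')(j, G) = Mul(Rational(1, 3), 2) = Rational(2, 3))
Function('D')(W) = 2 (Function('D')(W) = Add(2, 0) = 2)
Function('X')(L, N) = Mul(Rational(-1, 2), N, Add(4, L)) (Function('X')(L, N) = Mul(Rational(-1, 4), Mul(Add(N, N), Add(L, 4))) = Mul(Rational(-1, 4), Mul(Mul(2, N), Add(4, L))) = Mul(Rational(-1, 4), Mul(2, N, Add(4, L))) = Mul(Rational(-1, 2), N, Add(4, L)))
Mul(Function('D')(-6), Add(Function('X')(-8, -2), Mul(-1, Add(-51, Function('O')(0, -7))))) = Mul(2, Add(Mul(Rational(-1, 2), -2, Add(4, -8)), Mul(-1, Add(-51, Rational(2, 3))))) = Mul(2, Add(Mul(Rational(-1, 2), -2, -4), Mul(-1, Rational(-151, 3)))) = Mul(2, Add(-4, Rational(151, 3))) = Mul(2, Rational(139, 3)) = Rational(278, 3)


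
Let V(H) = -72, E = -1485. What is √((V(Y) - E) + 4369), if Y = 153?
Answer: 7*√118 ≈ 76.039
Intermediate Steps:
√((V(Y) - E) + 4369) = √((-72 - 1*(-1485)) + 4369) = √((-72 + 1485) + 4369) = √(1413 + 4369) = √5782 = 7*√118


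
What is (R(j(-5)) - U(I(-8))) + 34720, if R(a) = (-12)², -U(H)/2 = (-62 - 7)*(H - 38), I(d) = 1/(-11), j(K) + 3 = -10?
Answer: 441326/11 ≈ 40121.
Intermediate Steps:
j(K) = -13 (j(K) = -3 - 10 = -13)
I(d) = -1/11
U(H) = -5244 + 138*H (U(H) = -2*(-62 - 7)*(H - 38) = -(-138)*(-38 + H) = -2*(2622 - 69*H) = -5244 + 138*H)
R(a) = 144
(R(j(-5)) - U(I(-8))) + 34720 = (144 - (-5244 + 138*(-1/11))) + 34720 = (144 - (-5244 - 138/11)) + 34720 = (144 - 1*(-57822/11)) + 34720 = (144 + 57822/11) + 34720 = 59406/11 + 34720 = 441326/11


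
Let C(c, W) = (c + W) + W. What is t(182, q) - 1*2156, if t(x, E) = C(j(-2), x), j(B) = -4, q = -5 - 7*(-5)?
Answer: -1796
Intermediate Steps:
q = 30 (q = -5 + 35 = 30)
C(c, W) = c + 2*W (C(c, W) = (W + c) + W = c + 2*W)
t(x, E) = -4 + 2*x
t(182, q) - 1*2156 = (-4 + 2*182) - 1*2156 = (-4 + 364) - 2156 = 360 - 2156 = -1796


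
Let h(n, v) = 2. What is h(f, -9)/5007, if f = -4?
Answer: 2/5007 ≈ 0.00039944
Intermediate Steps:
h(f, -9)/5007 = 2/5007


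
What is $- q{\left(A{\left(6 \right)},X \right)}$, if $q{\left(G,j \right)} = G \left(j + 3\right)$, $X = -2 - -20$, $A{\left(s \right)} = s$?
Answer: $-126$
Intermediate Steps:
$X = 18$ ($X = -2 + 20 = 18$)
$q{\left(G,j \right)} = G \left(3 + j\right)$
$- q{\left(A{\left(6 \right)},X \right)} = - 6 \left(3 + 18\right) = - 6 \cdot 21 = \left(-1\right) 126 = -126$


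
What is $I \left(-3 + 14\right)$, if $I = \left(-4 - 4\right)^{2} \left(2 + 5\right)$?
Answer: $4928$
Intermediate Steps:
$I = 448$ ($I = \left(-8\right)^{2} \cdot 7 = 64 \cdot 7 = 448$)
$I \left(-3 + 14\right) = 448 \left(-3 + 14\right) = 448 \cdot 11 = 4928$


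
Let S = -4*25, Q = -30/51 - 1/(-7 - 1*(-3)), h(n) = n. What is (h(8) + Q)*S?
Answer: -13025/17 ≈ -766.18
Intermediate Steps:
Q = -23/68 (Q = -30*1/51 - 1/(-7 + 3) = -10/17 - 1/(-4) = -10/17 - 1*(-¼) = -10/17 + ¼ = -23/68 ≈ -0.33824)
S = -100
(h(8) + Q)*S = (8 - 23/68)*(-100) = (521/68)*(-100) = -13025/17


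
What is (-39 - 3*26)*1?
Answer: -117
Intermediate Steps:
(-39 - 3*26)*1 = (-39 - 78)*1 = -117*1 = -117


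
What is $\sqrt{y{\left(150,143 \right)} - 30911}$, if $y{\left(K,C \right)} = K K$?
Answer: $i \sqrt{8411} \approx 91.712 i$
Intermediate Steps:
$y{\left(K,C \right)} = K^{2}$
$\sqrt{y{\left(150,143 \right)} - 30911} = \sqrt{150^{2} - 30911} = \sqrt{22500 - 30911} = \sqrt{-8411} = i \sqrt{8411}$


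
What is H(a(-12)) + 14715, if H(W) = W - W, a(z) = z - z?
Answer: 14715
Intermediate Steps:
a(z) = 0
H(W) = 0
H(a(-12)) + 14715 = 0 + 14715 = 14715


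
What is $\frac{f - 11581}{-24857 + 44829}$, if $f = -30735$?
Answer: $- \frac{10579}{4993} \approx -2.1188$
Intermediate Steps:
$\frac{f - 11581}{-24857 + 44829} = \frac{-30735 - 11581}{-24857 + 44829} = - \frac{42316}{19972} = \left(-42316\right) \frac{1}{19972} = - \frac{10579}{4993}$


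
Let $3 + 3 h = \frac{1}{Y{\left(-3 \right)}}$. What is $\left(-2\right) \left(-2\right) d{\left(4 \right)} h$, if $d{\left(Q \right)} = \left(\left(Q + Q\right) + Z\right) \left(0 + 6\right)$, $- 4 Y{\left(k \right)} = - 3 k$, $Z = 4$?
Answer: $- \frac{992}{3} \approx -330.67$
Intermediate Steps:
$Y{\left(k \right)} = \frac{3 k}{4}$ ($Y{\left(k \right)} = - \frac{\left(-3\right) k}{4} = \frac{3 k}{4}$)
$h = - \frac{31}{27}$ ($h = -1 + \frac{1}{3 \cdot \frac{3}{4} \left(-3\right)} = -1 + \frac{1}{3 \left(- \frac{9}{4}\right)} = -1 + \frac{1}{3} \left(- \frac{4}{9}\right) = -1 - \frac{4}{27} = - \frac{31}{27} \approx -1.1481$)
$d{\left(Q \right)} = 24 + 12 Q$ ($d{\left(Q \right)} = \left(\left(Q + Q\right) + 4\right) \left(0 + 6\right) = \left(2 Q + 4\right) 6 = \left(4 + 2 Q\right) 6 = 24 + 12 Q$)
$\left(-2\right) \left(-2\right) d{\left(4 \right)} h = \left(-2\right) \left(-2\right) \left(24 + 12 \cdot 4\right) \left(- \frac{31}{27}\right) = 4 \left(24 + 48\right) \left(- \frac{31}{27}\right) = 4 \cdot 72 \left(- \frac{31}{27}\right) = 288 \left(- \frac{31}{27}\right) = - \frac{992}{3}$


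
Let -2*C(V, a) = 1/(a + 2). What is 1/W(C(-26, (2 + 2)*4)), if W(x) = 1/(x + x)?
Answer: -1/18 ≈ -0.055556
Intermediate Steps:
C(V, a) = -1/(2*(2 + a)) (C(V, a) = -1/(2*(a + 2)) = -1/(2*(2 + a)))
W(x) = 1/(2*x)
1/W(C(-26, (2 + 2)*4)) = 1/(1/(2*((-1/(4 + 2*((2 + 2)*4)))))) = 1/(1/(2*((-1/(4 + 2*(4*4)))))) = 1/(1/(2*((-1/(4 + 2*16))))) = 1/(1/(2*((-1/(4 + 32))))) = 1/(1/(2*((-1/36)))) = 1/(1/(2*((-1*1/36)))) = 1/(1/(2*(-1/36))) = 1/((½)*(-36)) = 1/(-18) = -1/18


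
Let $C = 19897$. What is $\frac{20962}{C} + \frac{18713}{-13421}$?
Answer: $- \frac{91001559}{267037637} \approx -0.34078$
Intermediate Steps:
$\frac{20962}{C} + \frac{18713}{-13421} = \frac{20962}{19897} + \frac{18713}{-13421} = 20962 \cdot \frac{1}{19897} + 18713 \left(- \frac{1}{13421}\right) = \frac{20962}{19897} - \frac{18713}{13421} = - \frac{91001559}{267037637}$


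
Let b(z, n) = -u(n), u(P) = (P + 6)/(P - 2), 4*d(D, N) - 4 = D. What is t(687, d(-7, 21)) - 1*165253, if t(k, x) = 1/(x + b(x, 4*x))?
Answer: -495779/3 ≈ -1.6526e+5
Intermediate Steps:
d(D, N) = 1 + D/4
u(P) = (6 + P)/(-2 + P)
b(z, n) = -(6 + n)/(-2 + n)
t(k, x) = 1/(x + (-6 - 4*x)/(-2 + 4*x))
t(687, d(-7, 21)) - 1*165253 = (-1 + 2*(1 + (¼)*(-7)))/(-3 - 3*(1 + (¼)*(-7)) + 2*(1 + (¼)*(-7))²) - 1*165253 = (-1 + 2*(1 - 7/4))/(-3 - 3*(1 - 7/4) + 2*(1 - 7/4)²) - 165253 = (-1 + 2*(-¾))/(-3 - 3*(-¾) + 2*(-¾)²) - 165253 = (-1 - 3/2)/(-3 + 9/4 + 2*(9/16)) - 165253 = -5/2/(-3 + 9/4 + 9/8) - 165253 = -5/2/(3/8) - 165253 = (8/3)*(-5/2) - 165253 = -20/3 - 165253 = -495779/3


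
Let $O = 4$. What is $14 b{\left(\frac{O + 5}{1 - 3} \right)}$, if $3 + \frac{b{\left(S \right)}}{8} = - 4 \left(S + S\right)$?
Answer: $3696$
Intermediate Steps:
$b{\left(S \right)} = -24 - 64 S$ ($b{\left(S \right)} = -24 + 8 \left(- 4 \left(S + S\right)\right) = -24 + 8 \left(- 4 \cdot 2 S\right) = -24 + 8 \left(- 8 S\right) = -24 - 64 S$)
$14 b{\left(\frac{O + 5}{1 - 3} \right)} = 14 \left(-24 - 64 \frac{4 + 5}{1 - 3}\right) = 14 \left(-24 - 64 \frac{9}{-2}\right) = 14 \left(-24 - 64 \cdot 9 \left(- \frac{1}{2}\right)\right) = 14 \left(-24 - -288\right) = 14 \left(-24 + 288\right) = 14 \cdot 264 = 3696$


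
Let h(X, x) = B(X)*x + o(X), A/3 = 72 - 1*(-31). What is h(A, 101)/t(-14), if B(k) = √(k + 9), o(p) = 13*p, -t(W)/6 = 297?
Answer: -1339/594 - 101*√318/1782 ≈ -3.2649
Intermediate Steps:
t(W) = -1782 (t(W) = -6*297 = -1782)
A = 309 (A = 3*(72 - 1*(-31)) = 3*(72 + 31) = 3*103 = 309)
B(k) = √(9 + k)
h(X, x) = 13*X + x*√(9 + X) (h(X, x) = √(9 + X)*x + 13*X = x*√(9 + X) + 13*X = 13*X + x*√(9 + X))
h(A, 101)/t(-14) = (13*309 + 101*√(9 + 309))/(-1782) = (4017 + 101*√318)*(-1/1782) = -1339/594 - 101*√318/1782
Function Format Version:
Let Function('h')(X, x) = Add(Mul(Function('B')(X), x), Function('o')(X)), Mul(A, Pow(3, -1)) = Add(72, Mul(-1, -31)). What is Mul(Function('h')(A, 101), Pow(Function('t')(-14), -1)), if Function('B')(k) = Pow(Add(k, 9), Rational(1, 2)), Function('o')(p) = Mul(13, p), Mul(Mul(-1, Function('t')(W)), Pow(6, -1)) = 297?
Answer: Add(Rational(-1339, 594), Mul(Rational(-101, 1782), Pow(318, Rational(1, 2)))) ≈ -3.2649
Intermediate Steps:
Function('t')(W) = -1782 (Function('t')(W) = Mul(-6, 297) = -1782)
A = 309 (A = Mul(3, Add(72, Mul(-1, -31))) = Mul(3, Add(72, 31)) = Mul(3, 103) = 309)
Function('B')(k) = Pow(Add(9, k), Rational(1, 2))
Function('h')(X, x) = Add(Mul(13, X), Mul(x, Pow(Add(9, X), Rational(1, 2)))) (Function('h')(X, x) = Add(Mul(Pow(Add(9, X), Rational(1, 2)), x), Mul(13, X)) = Add(Mul(x, Pow(Add(9, X), Rational(1, 2))), Mul(13, X)) = Add(Mul(13, X), Mul(x, Pow(Add(9, X), Rational(1, 2)))))
Mul(Function('h')(A, 101), Pow(Function('t')(-14), -1)) = Mul(Add(Mul(13, 309), Mul(101, Pow(Add(9, 309), Rational(1, 2)))), Pow(-1782, -1)) = Mul(Add(4017, Mul(101, Pow(318, Rational(1, 2)))), Rational(-1, 1782)) = Add(Rational(-1339, 594), Mul(Rational(-101, 1782), Pow(318, Rational(1, 2))))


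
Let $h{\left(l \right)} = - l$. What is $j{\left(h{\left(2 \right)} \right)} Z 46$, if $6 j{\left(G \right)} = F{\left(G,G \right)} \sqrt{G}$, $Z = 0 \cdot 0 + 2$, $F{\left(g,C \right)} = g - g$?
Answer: $0$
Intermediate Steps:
$F{\left(g,C \right)} = 0$
$Z = 2$ ($Z = 0 + 2 = 2$)
$j{\left(G \right)} = 0$ ($j{\left(G \right)} = \frac{0 \sqrt{G}}{6} = \frac{1}{6} \cdot 0 = 0$)
$j{\left(h{\left(2 \right)} \right)} Z 46 = 0 \cdot 2 \cdot 46 = 0 \cdot 46 = 0$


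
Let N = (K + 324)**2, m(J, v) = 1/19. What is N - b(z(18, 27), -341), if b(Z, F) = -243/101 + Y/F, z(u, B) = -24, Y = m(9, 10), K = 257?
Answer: 220894404117/654379 ≈ 3.3756e+5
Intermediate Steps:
m(J, v) = 1/19
Y = 1/19 ≈ 0.052632
b(Z, F) = -243/101 + 1/(19*F)
N = 337561 (N = (257 + 324)**2 = 581**2 = 337561)
N - b(z(18, 27), -341) = 337561 - (101 - 4617*(-341))/(1919*(-341)) = 337561 - (-1)*(101 + 1574397)/(1919*341) = 337561 - (-1)*1574498/(1919*341) = 337561 - 1*(-1574498/654379) = 337561 + 1574498/654379 = 220894404117/654379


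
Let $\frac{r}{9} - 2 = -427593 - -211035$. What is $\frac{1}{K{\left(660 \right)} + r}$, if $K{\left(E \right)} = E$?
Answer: $- \frac{1}{1948344} \approx -5.1326 \cdot 10^{-7}$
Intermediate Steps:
$r = -1949004$ ($r = 18 + 9 \left(-427593 - -211035\right) = 18 + 9 \left(-427593 + 211035\right) = 18 + 9 \left(-216558\right) = 18 - 1949022 = -1949004$)
$\frac{1}{K{\left(660 \right)} + r} = \frac{1}{660 - 1949004} = \frac{1}{-1948344} = - \frac{1}{1948344}$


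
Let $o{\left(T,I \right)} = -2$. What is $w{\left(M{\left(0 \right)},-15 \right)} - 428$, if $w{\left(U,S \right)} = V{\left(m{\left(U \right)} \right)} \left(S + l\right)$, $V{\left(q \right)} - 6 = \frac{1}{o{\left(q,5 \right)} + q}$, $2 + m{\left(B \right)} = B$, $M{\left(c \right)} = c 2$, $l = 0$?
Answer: $- \frac{2057}{4} \approx -514.25$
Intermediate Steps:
$M{\left(c \right)} = 2 c$
$m{\left(B \right)} = -2 + B$
$V{\left(q \right)} = 6 + \frac{1}{-2 + q}$
$w{\left(U,S \right)} = \frac{S \left(-23 + 6 U\right)}{-4 + U}$ ($w{\left(U,S \right)} = \frac{-11 + 6 \left(-2 + U\right)}{-2 + \left(-2 + U\right)} \left(S + 0\right) = \frac{-11 + \left(-12 + 6 U\right)}{-4 + U} S = \frac{-23 + 6 U}{-4 + U} S = \frac{S \left(-23 + 6 U\right)}{-4 + U}$)
$w{\left(M{\left(0 \right)},-15 \right)} - 428 = - \frac{15 \left(-23 + 6 \cdot 2 \cdot 0\right)}{-4 + 2 \cdot 0} - 428 = - \frac{15 \left(-23 + 6 \cdot 0\right)}{-4 + 0} - 428 = - \frac{15 \left(-23 + 0\right)}{-4} - 428 = \left(-15\right) \left(- \frac{1}{4}\right) \left(-23\right) - 428 = - \frac{345}{4} - 428 = - \frac{2057}{4}$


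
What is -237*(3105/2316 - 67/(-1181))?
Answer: -301951983/911732 ≈ -331.19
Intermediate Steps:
-237*(3105/2316 - 67/(-1181)) = -237*(3105*(1/2316) - 67*(-1/1181)) = -237*(1035/772 + 67/1181) = -237*1274059/911732 = -301951983/911732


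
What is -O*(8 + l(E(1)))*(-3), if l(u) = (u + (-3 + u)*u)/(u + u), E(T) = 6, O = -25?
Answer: -750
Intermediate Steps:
l(u) = (u + u*(-3 + u))/(2*u) (l(u) = (u + u*(-3 + u))/((2*u)) = (u + u*(-3 + u))*(1/(2*u)) = (u + u*(-3 + u))/(2*u))
-O*(8 + l(E(1)))*(-3) = -(-25*(8 + (-1 + (½)*6)))*(-3) = -(-25*(8 + (-1 + 3)))*(-3) = -(-25*(8 + 2))*(-3) = -(-25*10)*(-3) = -(-250)*(-3) = -1*750 = -750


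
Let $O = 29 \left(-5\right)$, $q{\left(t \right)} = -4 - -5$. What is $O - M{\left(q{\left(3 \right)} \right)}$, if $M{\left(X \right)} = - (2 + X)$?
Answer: $-142$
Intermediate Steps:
$q{\left(t \right)} = 1$ ($q{\left(t \right)} = -4 + 5 = 1$)
$O = -145$
$M{\left(X \right)} = -2 - X$
$O - M{\left(q{\left(3 \right)} \right)} = -145 - \left(-2 - 1\right) = -145 - -3 = -145 + 3 = -142$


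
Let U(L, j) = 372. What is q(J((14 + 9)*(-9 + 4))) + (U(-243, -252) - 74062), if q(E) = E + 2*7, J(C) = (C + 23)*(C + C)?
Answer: -52516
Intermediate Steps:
J(C) = 2*C*(23 + C) (J(C) = (23 + C)*(2*C) = 2*C*(23 + C))
q(E) = 14 + E (q(E) = E + 14 = 14 + E)
q(J((14 + 9)*(-9 + 4))) + (U(-243, -252) - 74062) = (14 + 2*((14 + 9)*(-9 + 4))*(23 + (14 + 9)*(-9 + 4))) + (372 - 74062) = (14 + 2*(23*(-5))*(23 + 23*(-5))) - 73690 = (14 + 2*(-115)*(23 - 115)) - 73690 = (14 + 2*(-115)*(-92)) - 73690 = (14 + 21160) - 73690 = 21174 - 73690 = -52516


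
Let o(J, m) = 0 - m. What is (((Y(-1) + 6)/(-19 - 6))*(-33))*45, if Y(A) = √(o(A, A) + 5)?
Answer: 1782/5 + 297*√6/5 ≈ 501.90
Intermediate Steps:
o(J, m) = -m
Y(A) = √(5 - A) (Y(A) = √(-A + 5) = √(5 - A))
(((Y(-1) + 6)/(-19 - 6))*(-33))*45 = (((√(5 - 1*(-1)) + 6)/(-19 - 6))*(-33))*45 = (((√(5 + 1) + 6)/(-25))*(-33))*45 = (((√6 + 6)*(-1/25))*(-33))*45 = (((6 + √6)*(-1/25))*(-33))*45 = ((-6/25 - √6/25)*(-33))*45 = (198/25 + 33*√6/25)*45 = 1782/5 + 297*√6/5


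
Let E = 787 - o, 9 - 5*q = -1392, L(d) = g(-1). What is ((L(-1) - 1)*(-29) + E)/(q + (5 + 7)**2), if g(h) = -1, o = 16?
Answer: 4145/2121 ≈ 1.9543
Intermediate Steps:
L(d) = -1
q = 1401/5 (q = 9/5 - 1/5*(-1392) = 9/5 + 1392/5 = 1401/5 ≈ 280.20)
E = 771 (E = 787 - 1*16 = 787 - 16 = 771)
((L(-1) - 1)*(-29) + E)/(q + (5 + 7)**2) = ((-1 - 1)*(-29) + 771)/(1401/5 + (5 + 7)**2) = (-2*(-29) + 771)/(1401/5 + 12**2) = (58 + 771)/(1401/5 + 144) = 829/(2121/5) = 829*(5/2121) = 4145/2121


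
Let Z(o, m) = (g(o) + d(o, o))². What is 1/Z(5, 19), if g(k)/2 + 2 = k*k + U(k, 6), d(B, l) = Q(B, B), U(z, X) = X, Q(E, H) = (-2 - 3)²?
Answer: 1/6889 ≈ 0.00014516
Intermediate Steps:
Q(E, H) = 25 (Q(E, H) = (-5)² = 25)
d(B, l) = 25
g(k) = 8 + 2*k² (g(k) = -4 + 2*(k*k + 6) = -4 + 2*(k² + 6) = -4 + 2*(6 + k²) = -4 + (12 + 2*k²) = 8 + 2*k²)
Z(o, m) = (33 + 2*o²)² (Z(o, m) = ((8 + 2*o²) + 25)² = (33 + 2*o²)²)
1/Z(5, 19) = 1/((33 + 2*5²)²) = 1/((33 + 2*25)²) = 1/((33 + 50)²) = 1/(83²) = 1/6889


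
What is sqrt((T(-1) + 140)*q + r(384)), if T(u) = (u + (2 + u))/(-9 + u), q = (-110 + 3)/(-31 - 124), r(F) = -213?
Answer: I*sqrt(111817)/31 ≈ 10.787*I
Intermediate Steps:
q = 107/155 (q = -107/(-155) = -107*(-1/155) = 107/155 ≈ 0.69032)
T(u) = (2 + 2*u)/(-9 + u)
sqrt((T(-1) + 140)*q + r(384)) = sqrt((2*(1 - 1)/(-9 - 1) + 140)*(107/155) - 213) = sqrt((2*0/(-10) + 140)*(107/155) - 213) = sqrt((2*(-1/10)*0 + 140)*(107/155) - 213) = sqrt((0 + 140)*(107/155) - 213) = sqrt(140*(107/155) - 213) = sqrt(2996/31 - 213) = sqrt(-3607/31) = I*sqrt(111817)/31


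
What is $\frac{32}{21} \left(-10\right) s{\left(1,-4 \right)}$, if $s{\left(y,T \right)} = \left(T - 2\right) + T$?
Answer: $\frac{3200}{21} \approx 152.38$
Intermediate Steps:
$s{\left(y,T \right)} = -2 + 2 T$ ($s{\left(y,T \right)} = \left(-2 + T\right) + T = -2 + 2 T$)
$\frac{32}{21} \left(-10\right) s{\left(1,-4 \right)} = \frac{32}{21} \left(-10\right) \left(-2 + 2 \left(-4\right)\right) = 32 \cdot \frac{1}{21} \left(-10\right) \left(-2 - 8\right) = \frac{32}{21} \left(-10\right) \left(-10\right) = \left(- \frac{320}{21}\right) \left(-10\right) = \frac{3200}{21}$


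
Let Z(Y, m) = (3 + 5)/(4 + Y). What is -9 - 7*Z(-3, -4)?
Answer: -65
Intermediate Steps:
Z(Y, m) = 8/(4 + Y)
-9 - 7*Z(-3, -4) = -9 - 56/(4 - 3) = -9 - 56/1 = -9 - 56 = -65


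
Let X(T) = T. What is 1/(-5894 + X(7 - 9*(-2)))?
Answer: -1/5869 ≈ -0.00017039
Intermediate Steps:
1/(-5894 + X(7 - 9*(-2))) = 1/(-5894 + (7 - 9*(-2))) = 1/(-5894 + (7 + 18)) = 1/(-5894 + 25) = 1/(-5869) = -1/5869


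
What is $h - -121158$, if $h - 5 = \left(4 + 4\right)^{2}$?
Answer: $121227$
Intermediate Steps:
$h = 69$ ($h = 5 + \left(4 + 4\right)^{2} = 5 + 8^{2} = 5 + 64 = 69$)
$h - -121158 = 69 - -121158 = 69 + 121158 = 121227$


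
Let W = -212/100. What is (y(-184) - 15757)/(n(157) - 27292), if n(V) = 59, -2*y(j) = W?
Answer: 787797/1361650 ≈ 0.57856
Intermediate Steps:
W = -53/25 (W = -212*1/100 = -53/25 ≈ -2.1200)
y(j) = 53/50 (y(j) = -½*(-53/25) = 53/50)
(y(-184) - 15757)/(n(157) - 27292) = (53/50 - 15757)/(59 - 27292) = -787797/50/(-27233) = -787797/50*(-1/27233) = 787797/1361650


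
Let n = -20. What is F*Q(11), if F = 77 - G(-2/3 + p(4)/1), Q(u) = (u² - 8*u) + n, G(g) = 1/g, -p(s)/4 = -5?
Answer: 58019/58 ≈ 1000.3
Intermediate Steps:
p(s) = 20 (p(s) = -4*(-5) = 20)
Q(u) = -20 + u² - 8*u (Q(u) = (u² - 8*u) - 20 = -20 + u² - 8*u)
F = 4463/58 (F = 77 - 1/(-2/3 + 20/1) = 77 - 1/(-2*⅓ + 20*1) = 77 - 1/(-⅔ + 20) = 77 - 1/58/3 = 77 - 1*3/58 = 77 - 3/58 = 4463/58 ≈ 76.948)
F*Q(11) = 4463*(-20 + 11² - 8*11)/58 = 4463*(-20 + 121 - 88)/58 = (4463/58)*13 = 58019/58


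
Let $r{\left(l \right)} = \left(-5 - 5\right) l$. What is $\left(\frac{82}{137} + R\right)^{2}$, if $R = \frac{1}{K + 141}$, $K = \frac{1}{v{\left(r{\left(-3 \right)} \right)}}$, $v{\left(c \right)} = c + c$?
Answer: $\frac{492834888484}{1343644950649} \approx 0.36679$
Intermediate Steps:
$r{\left(l \right)} = - 10 l$
$v{\left(c \right)} = 2 c$
$K = \frac{1}{60}$ ($K = \frac{1}{2 \left(\left(-10\right) \left(-3\right)\right)} = \frac{1}{2 \cdot 30} = \frac{1}{60} \approx 0.016667$)
$R = \frac{60}{8461}$ ($R = \frac{1}{\frac{1}{60} + 141} = \frac{1}{\frac{8461}{60}} = \frac{60}{8461} \approx 0.0070914$)
$\left(\frac{82}{137} + R\right)^{2} = \left(\frac{82}{137} + \frac{60}{8461}\right)^{2} = \left(\frac{702022}{1159157}\right)^{2} = \frac{492834888484}{1343644950649}$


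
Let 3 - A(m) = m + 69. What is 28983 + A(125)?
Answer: 28792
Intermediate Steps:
A(m) = -66 - m (A(m) = 3 - (m + 69) = 3 - (69 + m) = 3 + (-69 - m) = -66 - m)
28983 + A(125) = 28983 + (-66 - 1*125) = 28983 + (-66 - 125) = 28983 - 191 = 28792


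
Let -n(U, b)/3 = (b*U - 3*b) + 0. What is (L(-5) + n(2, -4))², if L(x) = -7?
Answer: 361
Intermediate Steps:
n(U, b) = 9*b - 3*U*b (n(U, b) = -3*((b*U - 3*b) + 0) = -3*((U*b - 3*b) + 0) = -3*((-3*b + U*b) + 0) = -3*(-3*b + U*b) = 9*b - 3*U*b)
(L(-5) + n(2, -4))² = (-7 + 3*(-4)*(3 - 1*2))² = (-7 + 3*(-4)*(3 - 2))² = (-7 + 3*(-4)*1)² = (-7 - 12)² = (-19)² = 361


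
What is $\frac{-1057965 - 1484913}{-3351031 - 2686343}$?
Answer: $\frac{423813}{1006229} \approx 0.42119$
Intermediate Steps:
$\frac{-1057965 - 1484913}{-3351031 - 2686343} = - \frac{2542878}{-3351031 - 2686343} = - \frac{2542878}{-6037374} = \left(-2542878\right) \left(- \frac{1}{6037374}\right) = \frac{423813}{1006229}$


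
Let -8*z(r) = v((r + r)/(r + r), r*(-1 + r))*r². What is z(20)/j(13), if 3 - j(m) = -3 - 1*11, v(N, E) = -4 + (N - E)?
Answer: 19150/17 ≈ 1126.5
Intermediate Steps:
v(N, E) = -4 + N - E
z(r) = -r²*(-3 - r*(-1 + r))/8 (z(r) = -(-4 + (r + r)/(r + r) - r*(-1 + r))*r²/8 = -(-4 + (2*r)/((2*r)) - r*(-1 + r))*r²/8 = -(-4 + (2*r)*(1/(2*r)) - r*(-1 + r))*r²/8 = -(-4 + 1 - r*(-1 + r))*r²/8 = -(-3 - r*(-1 + r))*r²/8 = -r²*(-3 - r*(-1 + r))/8)
j(m) = 17 (j(m) = 3 - (-3 - 1*11) = 3 - (-3 - 11) = 3 - 1*(-14) = 3 + 14 = 17)
z(20)/j(13) = ((⅛)*20²*(3 + 20*(-1 + 20)))/17 = ((⅛)*400*(3 + 20*19))*(1/17) = ((⅛)*400*(3 + 380))*(1/17) = ((⅛)*400*383)*(1/17) = 19150*(1/17) = 19150/17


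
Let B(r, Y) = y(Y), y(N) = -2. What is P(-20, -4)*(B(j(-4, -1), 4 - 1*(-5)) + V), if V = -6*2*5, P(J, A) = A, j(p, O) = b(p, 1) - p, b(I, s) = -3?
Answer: 248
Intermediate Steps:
j(p, O) = -3 - p
B(r, Y) = -2
V = -60 (V = -12*5 = -60)
P(-20, -4)*(B(j(-4, -1), 4 - 1*(-5)) + V) = -4*(-2 - 60) = -4*(-62) = 248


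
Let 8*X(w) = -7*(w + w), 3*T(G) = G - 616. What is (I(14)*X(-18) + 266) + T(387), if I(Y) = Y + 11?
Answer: 5863/6 ≈ 977.17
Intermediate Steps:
T(G) = -616/3 + G/3 (T(G) = (G - 616)/3 = (-616 + G)/3 = -616/3 + G/3)
I(Y) = 11 + Y
X(w) = -7*w/4 (X(w) = (-7*(w + w))/8 = (-14*w)/8 = -7*w/4)
(I(14)*X(-18) + 266) + T(387) = ((11 + 14)*(-7/4*(-18)) + 266) + (-616/3 + (⅓)*387) = (25*(63/2) + 266) + (-616/3 + 129) = (1575/2 + 266) - 229/3 = 2107/2 - 229/3 = 5863/6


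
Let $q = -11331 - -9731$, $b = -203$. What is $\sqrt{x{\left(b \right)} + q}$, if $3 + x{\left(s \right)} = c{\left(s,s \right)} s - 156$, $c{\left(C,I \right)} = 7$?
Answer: $2 i \sqrt{795} \approx 56.391 i$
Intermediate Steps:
$q = -1600$ ($q = -11331 + 9731 = -1600$)
$x{\left(s \right)} = -159 + 7 s$ ($x{\left(s \right)} = -3 + \left(7 s - 156\right) = -3 + \left(-156 + 7 s\right) = -159 + 7 s$)
$\sqrt{x{\left(b \right)} + q} = \sqrt{\left(-159 + 7 \left(-203\right)\right) - 1600} = \sqrt{\left(-159 - 1421\right) - 1600} = \sqrt{-1580 - 1600} = \sqrt{-3180} = 2 i \sqrt{795}$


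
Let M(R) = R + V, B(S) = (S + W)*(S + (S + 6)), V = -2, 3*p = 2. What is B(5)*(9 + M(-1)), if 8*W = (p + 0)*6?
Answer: 528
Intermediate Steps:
p = 2/3 (p = (1/3)*2 = 2/3 ≈ 0.66667)
W = 1/2 (W = ((2/3 + 0)*6)/8 = ((2/3)*6)/8 = (1/8)*4 = 1/2 ≈ 0.50000)
B(S) = (1/2 + S)*(6 + 2*S) (B(S) = (S + 1/2)*(S + (S + 6)) = (1/2 + S)*(S + (6 + S)) = (1/2 + S)*(6 + 2*S))
M(R) = -2 + R (M(R) = R - 2 = -2 + R)
B(5)*(9 + M(-1)) = (3 + 2*5**2 + 7*5)*(9 + (-2 - 1)) = (3 + 2*25 + 35)*(9 - 3) = (3 + 50 + 35)*6 = 88*6 = 528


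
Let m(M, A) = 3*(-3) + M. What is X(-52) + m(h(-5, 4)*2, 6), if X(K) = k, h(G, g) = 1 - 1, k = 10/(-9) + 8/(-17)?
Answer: -1619/153 ≈ -10.582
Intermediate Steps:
k = -242/153 (k = 10*(-1/9) + 8*(-1/17) = -10/9 - 8/17 = -242/153 ≈ -1.5817)
h(G, g) = 0
X(K) = -242/153
m(M, A) = -9 + M
X(-52) + m(h(-5, 4)*2, 6) = -242/153 + (-9 + 0*2) = -242/153 + (-9 + 0) = -242/153 - 9 = -1619/153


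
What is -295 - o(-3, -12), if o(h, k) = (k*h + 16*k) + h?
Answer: -136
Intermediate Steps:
o(h, k) = h + 16*k + h*k (o(h, k) = (h*k + 16*k) + h = (16*k + h*k) + h = h + 16*k + h*k)
-295 - o(-3, -12) = -295 - (-3 + 16*(-12) - 3*(-12)) = -295 - (-3 - 192 + 36) = -295 - 1*(-159) = -295 + 159 = -136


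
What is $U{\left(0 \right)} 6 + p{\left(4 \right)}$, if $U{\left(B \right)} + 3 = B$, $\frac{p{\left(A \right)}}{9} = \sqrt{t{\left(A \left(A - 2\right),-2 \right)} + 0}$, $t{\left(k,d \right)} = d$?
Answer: $-18 + 9 i \sqrt{2} \approx -18.0 + 12.728 i$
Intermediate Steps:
$p{\left(A \right)} = 9 i \sqrt{2}$ ($p{\left(A \right)} = 9 \sqrt{-2 + 0} = 9 \sqrt{-2} = 9 i \sqrt{2}$)
$U{\left(B \right)} = -3 + B$
$U{\left(0 \right)} 6 + p{\left(4 \right)} = \left(-3 + 0\right) 6 + 9 i \sqrt{2} = \left(-3\right) 6 + 9 i \sqrt{2} = -18 + 9 i \sqrt{2}$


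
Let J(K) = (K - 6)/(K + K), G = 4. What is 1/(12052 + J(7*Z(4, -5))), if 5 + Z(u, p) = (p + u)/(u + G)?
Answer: 574/6918183 ≈ 8.2970e-5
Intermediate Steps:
Z(u, p) = -5 + (p + u)/(4 + u) (Z(u, p) = -5 + (p + u)/(u + 4) = -5 + (p + u)/(4 + u))
J(K) = (-6 + K)/(2*K) (J(K) = (-6 + K)/((2*K)) = (-6 + K)*(1/(2*K)) = (-6 + K)/(2*K))
1/(12052 + J(7*Z(4, -5))) = 1/(12052 + (-6 + 7*((-20 - 5 - 4*4)/(4 + 4)))/(2*((7*((-20 - 5 - 4*4)/(4 + 4)))))) = 1/(12052 + (-6 + 7*((-20 - 5 - 16)/8))/(2*((7*((-20 - 5 - 16)/8))))) = 1/(12052 + (-6 + 7*((⅛)*(-41)))/(2*((7*((⅛)*(-41)))))) = 1/(12052 + (-6 + 7*(-41/8))/(2*((7*(-41/8))))) = 1/(12052 + (-6 - 287/8)/(2*(-287/8))) = 1/(12052 + (½)*(-8/287)*(-335/8)) = 1/(12052 + 335/574) = 1/(6918183/574) = 574/6918183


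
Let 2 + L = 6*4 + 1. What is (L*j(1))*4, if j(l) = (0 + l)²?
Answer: 92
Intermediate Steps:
L = 23 (L = -2 + (6*4 + 1) = -2 + (24 + 1) = -2 + 25 = 23)
j(l) = l²
(L*j(1))*4 = (23*1²)*4 = (23*1)*4 = 23*4 = 92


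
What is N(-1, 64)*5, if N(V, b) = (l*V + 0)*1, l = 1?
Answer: -5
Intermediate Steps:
N(V, b) = V (N(V, b) = (1*V + 0)*1 = (V + 0)*1 = V*1 = V)
N(-1, 64)*5 = -1*5 = -5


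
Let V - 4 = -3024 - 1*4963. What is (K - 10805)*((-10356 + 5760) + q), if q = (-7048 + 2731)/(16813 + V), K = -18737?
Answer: 599510532687/4415 ≈ 1.3579e+8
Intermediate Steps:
V = -7983 (V = 4 + (-3024 - 1*4963) = 4 + (-3024 - 4963) = 4 - 7987 = -7983)
q = -4317/8830 (q = (-7048 + 2731)/(16813 - 7983) = -4317/8830 ≈ -0.48890)
(K - 10805)*((-10356 + 5760) + q) = (-18737 - 10805)*((-10356 + 5760) - 4317/8830) = -29542*(-4596 - 4317/8830) = -29542*(-40586997/8830) = 599510532687/4415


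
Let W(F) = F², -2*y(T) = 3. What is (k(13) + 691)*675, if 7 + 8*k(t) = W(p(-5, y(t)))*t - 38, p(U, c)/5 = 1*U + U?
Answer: 25638525/8 ≈ 3.2048e+6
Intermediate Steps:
y(T) = -3/2 (y(T) = -½*3 = -3/2)
p(U, c) = 10*U (p(U, c) = 5*(1*U + U) = 5*(U + U) = 5*(2*U) = 10*U)
k(t) = -45/8 + 625*t/2 (k(t) = -7/8 + ((10*(-5))²*t - 38)/8 = -7/8 + ((-50)²*t - 38)/8 = -7/8 + (2500*t - 38)/8 = -7/8 + (-38 + 2500*t)/8 = -7/8 + (-19/4 + 625*t/2) = -45/8 + 625*t/2)
(k(13) + 691)*675 = ((-45/8 + (625/2)*13) + 691)*675 = ((-45/8 + 8125/2) + 691)*675 = (32455/8 + 691)*675 = (37983/8)*675 = 25638525/8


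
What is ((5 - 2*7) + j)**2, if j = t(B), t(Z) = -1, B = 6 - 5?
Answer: 100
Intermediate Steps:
B = 1
j = -1
((5 - 2*7) + j)**2 = ((5 - 2*7) - 1)**2 = ((5 - 14) - 1)**2 = (-9 - 1)**2 = (-10)**2 = 100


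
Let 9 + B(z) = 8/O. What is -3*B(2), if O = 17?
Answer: 435/17 ≈ 25.588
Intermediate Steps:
B(z) = -145/17 (B(z) = -9 + 8/17 = -145/17)
-3*B(2) = -3*(-145/17) = 435/17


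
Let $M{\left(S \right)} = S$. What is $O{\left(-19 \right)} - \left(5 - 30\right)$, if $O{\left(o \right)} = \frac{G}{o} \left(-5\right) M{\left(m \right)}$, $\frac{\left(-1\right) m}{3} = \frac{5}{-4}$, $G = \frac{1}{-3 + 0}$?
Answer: $\frac{1875}{76} \approx 24.671$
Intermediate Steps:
$G = - \frac{1}{3}$ ($G = \frac{1}{-3} = - \frac{1}{3} \approx -0.33333$)
$m = \frac{15}{4}$ ($m = - 3 \frac{5}{-4} = - 3 \cdot 5 \left(- \frac{1}{4}\right) = \left(-3\right) \left(- \frac{5}{4}\right) = \frac{15}{4} \approx 3.75$)
$O{\left(o \right)} = \frac{25}{4 o}$ ($O{\left(o \right)} = - \frac{1}{3 o} \left(-5\right) \frac{15}{4} = \frac{5}{3 o} \frac{15}{4} = \frac{25}{4 o}$)
$O{\left(-19 \right)} - \left(5 - 30\right) = \frac{25}{4 \left(-19\right)} - \left(5 - 30\right) = \frac{25}{4} \left(- \frac{1}{19}\right) - \left(5 - 30\right) = - \frac{25}{76} - -25 = - \frac{25}{76} + 25 = \frac{1875}{76}$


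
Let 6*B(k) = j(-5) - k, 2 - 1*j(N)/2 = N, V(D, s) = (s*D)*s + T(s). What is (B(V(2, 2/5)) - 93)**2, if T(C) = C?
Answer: 46362481/5625 ≈ 8242.2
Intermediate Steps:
V(D, s) = s + D*s**2 (V(D, s) = (s*D)*s + s = (D*s)*s + s = D*s**2 + s = s + D*s**2)
j(N) = 4 - 2*N
B(k) = 7/3 - k/6 (B(k) = ((4 - 2*(-5)) - k)/6 = ((4 + 10) - k)/6 = (14 - k)/6 = 7/3 - k/6)
(B(V(2, 2/5)) - 93)**2 = ((7/3 - 2/5*(1 + 2*(2/5))/6) - 93)**2 = ((7/3 - 2*(1/5)*(1 + 2*(2*(1/5)))/6) - 93)**2 = ((7/3 - (1 + 2*(2/5))/15) - 93)**2 = ((7/3 - (1 + 4/5)/15) - 93)**2 = ((7/3 - 9/(15*5)) - 93)**2 = ((7/3 - 1/6*18/25) - 93)**2 = ((7/3 - 3/25) - 93)**2 = (166/75 - 93)**2 = (-6809/75)**2 = 46362481/5625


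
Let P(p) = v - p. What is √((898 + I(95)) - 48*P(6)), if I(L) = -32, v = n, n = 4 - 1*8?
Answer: √1346 ≈ 36.688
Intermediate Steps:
n = -4 (n = 4 - 8 = -4)
v = -4
P(p) = -4 - p
√((898 + I(95)) - 48*P(6)) = √((898 - 32) - 48*(-4 - 1*6)) = √(866 - 48*(-4 - 6)) = √(866 - 48*(-10)) = √(866 + 480) = √1346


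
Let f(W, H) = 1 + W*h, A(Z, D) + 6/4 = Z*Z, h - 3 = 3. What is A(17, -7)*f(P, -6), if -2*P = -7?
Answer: 6325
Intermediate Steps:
h = 6 (h = 3 + 3 = 6)
P = 7/2 (P = -½*(-7) = 7/2 ≈ 3.5000)
A(Z, D) = -3/2 + Z² (A(Z, D) = -3/2 + Z*Z = -3/2 + Z²)
f(W, H) = 1 + 6*W (f(W, H) = 1 + W*6 = 1 + 6*W)
A(17, -7)*f(P, -6) = (-3/2 + 17²)*(1 + 6*(7/2)) = (-3/2 + 289)*(1 + 21) = (575/2)*22 = 6325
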